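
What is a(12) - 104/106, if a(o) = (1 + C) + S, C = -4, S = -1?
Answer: -264/53 ≈ -4.9811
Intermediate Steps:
a(o) = -4 (a(o) = (1 - 4) - 1 = -3 - 1 = -4)
a(12) - 104/106 = -4 - 104/106 = -4 + (1/106)*(-104) = -4 - 52/53 = -264/53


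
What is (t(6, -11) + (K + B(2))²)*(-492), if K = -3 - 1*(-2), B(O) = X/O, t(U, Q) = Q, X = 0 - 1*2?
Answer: 3444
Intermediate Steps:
X = -2 (X = 0 - 2 = -2)
B(O) = -2/O
K = -1 (K = -3 + 2 = -1)
(t(6, -11) + (K + B(2))²)*(-492) = (-11 + (-1 - 2/2)²)*(-492) = (-11 + (-1 - 2*½)²)*(-492) = (-11 + (-1 - 1)²)*(-492) = (-11 + (-2)²)*(-492) = (-11 + 4)*(-492) = -7*(-492) = 3444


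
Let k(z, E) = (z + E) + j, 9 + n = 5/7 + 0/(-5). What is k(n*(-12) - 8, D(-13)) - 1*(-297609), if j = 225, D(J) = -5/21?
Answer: 6256429/21 ≈ 2.9793e+5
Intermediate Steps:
D(J) = -5/21 (D(J) = -5*1/21 = -5/21)
n = -58/7 (n = -9 + (5/7 + 0/(-5)) = -9 + (5*(⅐) + 0*(-⅕)) = -9 + (5/7 + 0) = -9 + 5/7 = -58/7 ≈ -8.2857)
k(z, E) = 225 + E + z (k(z, E) = (z + E) + 225 = (E + z) + 225 = 225 + E + z)
k(n*(-12) - 8, D(-13)) - 1*(-297609) = (225 - 5/21 + (-58/7*(-12) - 8)) - 1*(-297609) = (225 - 5/21 + (696/7 - 8)) + 297609 = (225 - 5/21 + 640/7) + 297609 = 6640/21 + 297609 = 6256429/21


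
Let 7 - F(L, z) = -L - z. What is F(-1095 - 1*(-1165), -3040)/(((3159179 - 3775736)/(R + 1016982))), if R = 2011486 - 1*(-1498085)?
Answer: 4470725513/205519 ≈ 21753.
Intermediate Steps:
F(L, z) = 7 + L + z (F(L, z) = 7 - (-L - z) = 7 + (L + z) = 7 + L + z)
R = 3509571 (R = 2011486 + 1498085 = 3509571)
F(-1095 - 1*(-1165), -3040)/(((3159179 - 3775736)/(R + 1016982))) = (7 + (-1095 - 1*(-1165)) - 3040)/(((3159179 - 3775736)/(3509571 + 1016982))) = (7 + (-1095 + 1165) - 3040)/((-616557/4526553)) = (7 + 70 - 3040)/((-616557*1/4526553)) = -2963/(-205519/1508851) = -2963*(-1508851/205519) = 4470725513/205519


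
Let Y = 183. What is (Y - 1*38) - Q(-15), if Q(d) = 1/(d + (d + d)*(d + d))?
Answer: 128324/885 ≈ 145.00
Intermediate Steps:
Q(d) = 1/(d + 4*d²) (Q(d) = 1/(d + (2*d)*(2*d)) = 1/(d + 4*d²))
(Y - 1*38) - Q(-15) = (183 - 1*38) - 1/((-15)*(1 + 4*(-15))) = (183 - 38) - (-1)/(15*(1 - 60)) = 145 - (-1)/(15*(-59)) = 145 - (-1)*(-1)/(15*59) = 145 - 1*1/885 = 145 - 1/885 = 128324/885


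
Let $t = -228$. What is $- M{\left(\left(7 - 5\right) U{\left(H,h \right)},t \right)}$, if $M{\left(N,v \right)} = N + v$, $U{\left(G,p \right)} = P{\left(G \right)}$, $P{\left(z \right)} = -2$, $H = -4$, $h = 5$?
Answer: $232$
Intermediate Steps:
$U{\left(G,p \right)} = -2$
$- M{\left(\left(7 - 5\right) U{\left(H,h \right)},t \right)} = - (\left(7 - 5\right) \left(-2\right) - 228) = - (2 \left(-2\right) - 228) = - (-4 - 228) = \left(-1\right) \left(-232\right) = 232$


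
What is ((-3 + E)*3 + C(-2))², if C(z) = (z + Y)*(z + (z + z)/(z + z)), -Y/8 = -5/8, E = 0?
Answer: 144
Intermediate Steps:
Y = 5 (Y = -(-40)/8 = -8*(-5/8) = 5)
C(z) = (1 + z)*(5 + z) (C(z) = (z + 5)*(z + (z + z)/(z + z)) = (5 + z)*(z + (2*z)/((2*z))) = (5 + z)*(z + (2*z)*(1/(2*z))) = (5 + z)*(z + 1) = (5 + z)*(1 + z) = (1 + z)*(5 + z))
((-3 + E)*3 + C(-2))² = ((-3 + 0)*3 + (5 + (-2)² + 6*(-2)))² = (-3*3 + (5 + 4 - 12))² = (-9 - 3)² = (-12)² = 144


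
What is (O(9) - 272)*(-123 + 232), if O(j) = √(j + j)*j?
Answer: -29648 + 2943*√2 ≈ -25486.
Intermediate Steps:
O(j) = √2*j^(3/2) (O(j) = √(2*j)*j = (√2*√j)*j = √2*j^(3/2))
(O(9) - 272)*(-123 + 232) = (√2*9^(3/2) - 272)*(-123 + 232) = (√2*27 - 272)*109 = (27*√2 - 272)*109 = (-272 + 27*√2)*109 = -29648 + 2943*√2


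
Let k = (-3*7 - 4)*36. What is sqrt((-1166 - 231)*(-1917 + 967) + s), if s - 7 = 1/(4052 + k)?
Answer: sqrt(824090176405)/788 ≈ 1152.0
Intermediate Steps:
k = -900 (k = (-21 - 4)*36 = -25*36 = -900)
s = 22065/3152 (s = 7 + 1/(4052 - 900) = 7 + 1/3152 = 22065/3152 ≈ 7.0003)
sqrt((-1166 - 231)*(-1917 + 967) + s) = sqrt((-1166 - 231)*(-1917 + 967) + 22065/3152) = sqrt(-1397*(-950) + 22065/3152) = sqrt(1327150 + 22065/3152) = sqrt(4183198865/3152) = sqrt(824090176405)/788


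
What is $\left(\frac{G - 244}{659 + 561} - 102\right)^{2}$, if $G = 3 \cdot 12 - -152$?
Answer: $\frac{968703376}{93025} \approx 10413.0$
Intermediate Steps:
$G = 188$ ($G = 36 + 152 = 188$)
$\left(\frac{G - 244}{659 + 561} - 102\right)^{2} = \left(\frac{188 - 244}{659 + 561} - 102\right)^{2} = \left(- \frac{56}{1220} - 102\right)^{2} = \left(\left(-56\right) \frac{1}{1220} - 102\right)^{2} = \left(- \frac{14}{305} - 102\right)^{2} = \left(- \frac{31124}{305}\right)^{2} = \frac{968703376}{93025}$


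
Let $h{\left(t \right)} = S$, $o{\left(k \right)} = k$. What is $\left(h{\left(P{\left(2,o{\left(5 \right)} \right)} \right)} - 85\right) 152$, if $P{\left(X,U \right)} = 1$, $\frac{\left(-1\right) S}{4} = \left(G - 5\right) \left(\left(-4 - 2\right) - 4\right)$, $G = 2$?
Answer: $-31160$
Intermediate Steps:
$S = -120$ ($S = - 4 \left(2 - 5\right) \left(\left(-4 - 2\right) - 4\right) = - 4 \left(- 3 \left(\left(-4 - 2\right) - 4\right)\right) = - 4 \left(- 3 \left(-6 - 4\right)\right) = - 4 \left(\left(-3\right) \left(-10\right)\right) = \left(-4\right) 30 = -120$)
$h{\left(t \right)} = -120$
$\left(h{\left(P{\left(2,o{\left(5 \right)} \right)} \right)} - 85\right) 152 = \left(-120 - 85\right) 152 = \left(-205\right) 152 = -31160$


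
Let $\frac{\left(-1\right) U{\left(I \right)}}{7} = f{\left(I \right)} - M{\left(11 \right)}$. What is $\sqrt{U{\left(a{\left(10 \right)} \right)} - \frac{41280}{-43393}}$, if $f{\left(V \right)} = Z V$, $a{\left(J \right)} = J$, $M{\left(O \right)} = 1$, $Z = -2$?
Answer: $\frac{3 \sqrt{30953919227}}{43393} \approx 12.164$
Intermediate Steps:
$f{\left(V \right)} = - 2 V$
$U{\left(I \right)} = 7 + 14 I$ ($U{\left(I \right)} = - 7 \left(- 2 I - 1\right) = - 7 \left(-1 - 2 I\right) = 7 + 14 I$)
$\sqrt{U{\left(a{\left(10 \right)} \right)} - \frac{41280}{-43393}} = \sqrt{\left(7 + 14 \cdot 10\right) - \frac{41280}{-43393}} = \sqrt{\left(7 + 140\right) - - \frac{41280}{43393}} = \sqrt{147 + \frac{41280}{43393}} = \sqrt{\frac{6420051}{43393}} = \frac{3 \sqrt{30953919227}}{43393}$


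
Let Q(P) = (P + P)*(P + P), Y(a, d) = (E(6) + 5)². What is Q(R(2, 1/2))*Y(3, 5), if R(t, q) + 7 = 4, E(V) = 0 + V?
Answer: 4356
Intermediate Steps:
E(V) = V
R(t, q) = -3 (R(t, q) = -7 + 4 = -3)
Y(a, d) = 121 (Y(a, d) = (6 + 5)² = 11² = 121)
Q(P) = 4*P² (Q(P) = (2*P)*(2*P) = 4*P²)
Q(R(2, 1/2))*Y(3, 5) = (4*(-3)²)*121 = (4*9)*121 = 36*121 = 4356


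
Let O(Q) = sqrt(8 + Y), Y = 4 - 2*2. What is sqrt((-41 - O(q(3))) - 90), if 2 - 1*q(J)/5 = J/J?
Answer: sqrt(-131 - 2*sqrt(2)) ≈ 11.568*I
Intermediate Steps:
Y = 0 (Y = 4 - 4 = 0)
q(J) = 5 (q(J) = 10 - 5*J/J = 10 - 5*1 = 10 - 5 = 5)
O(Q) = 2*sqrt(2) (O(Q) = sqrt(8 + 0) = sqrt(8) = 2*sqrt(2))
sqrt((-41 - O(q(3))) - 90) = sqrt((-41 - 2*sqrt(2)) - 90) = sqrt(-131 - 2*sqrt(2))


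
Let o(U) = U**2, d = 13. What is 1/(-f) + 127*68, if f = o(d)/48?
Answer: 1459436/169 ≈ 8635.7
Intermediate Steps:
f = 169/48 (f = 13**2/48 = 169*(1/48) = 169/48 ≈ 3.5208)
1/(-f) + 127*68 = 1/(-1*169/48) + 127*68 = 1/(-169/48) + 8636 = -48/169 + 8636 = 1459436/169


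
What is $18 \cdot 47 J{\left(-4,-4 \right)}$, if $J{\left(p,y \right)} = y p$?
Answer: $13536$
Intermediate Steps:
$J{\left(p,y \right)} = p y$
$18 \cdot 47 J{\left(-4,-4 \right)} = 18 \cdot 47 \left(\left(-4\right) \left(-4\right)\right) = 846 \cdot 16 = 13536$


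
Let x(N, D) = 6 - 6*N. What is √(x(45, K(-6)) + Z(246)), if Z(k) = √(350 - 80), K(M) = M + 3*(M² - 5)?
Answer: √(-264 + 3*√30) ≈ 15.734*I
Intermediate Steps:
K(M) = -15 + M + 3*M² (K(M) = M + 3*(-5 + M²) = M + (-15 + 3*M²) = -15 + M + 3*M²)
Z(k) = 3*√30 (Z(k) = √270 = 3*√30)
√(x(45, K(-6)) + Z(246)) = √((6 - 6*45) + 3*√30) = √((6 - 270) + 3*√30) = √(-264 + 3*√30)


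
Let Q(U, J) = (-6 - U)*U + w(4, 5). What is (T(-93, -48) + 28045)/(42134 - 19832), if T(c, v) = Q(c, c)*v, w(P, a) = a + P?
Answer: 415981/22302 ≈ 18.652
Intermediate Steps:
w(P, a) = P + a
Q(U, J) = 9 + U*(-6 - U) (Q(U, J) = (-6 - U)*U + (4 + 5) = U*(-6 - U) + 9 = 9 + U*(-6 - U))
T(c, v) = v*(9 - c² - 6*c) (T(c, v) = (9 - c² - 6*c)*v = v*(9 - c² - 6*c))
(T(-93, -48) + 28045)/(42134 - 19832) = (-48*(9 - 1*(-93)² - 6*(-93)) + 28045)/(42134 - 19832) = (-48*(9 - 1*8649 + 558) + 28045)/22302 = (-48*(9 - 8649 + 558) + 28045)*(1/22302) = (-48*(-8082) + 28045)*(1/22302) = (387936 + 28045)*(1/22302) = 415981*(1/22302) = 415981/22302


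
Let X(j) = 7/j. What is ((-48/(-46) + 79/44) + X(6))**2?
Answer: 147889921/9217296 ≈ 16.045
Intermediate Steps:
((-48/(-46) + 79/44) + X(6))**2 = ((-48/(-46) + 79/44) + 7/6)**2 = ((-48*(-1/46) + 79*(1/44)) + 7*(1/6))**2 = ((24/23 + 79/44) + 7/6)**2 = (2873/1012 + 7/6)**2 = (12161/3036)**2 = 147889921/9217296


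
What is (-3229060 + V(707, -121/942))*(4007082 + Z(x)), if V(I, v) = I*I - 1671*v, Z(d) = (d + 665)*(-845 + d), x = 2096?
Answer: -6393446830228701/314 ≈ -2.0361e+13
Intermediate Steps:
Z(d) = (-845 + d)*(665 + d) (Z(d) = (665 + d)*(-845 + d) = (-845 + d)*(665 + d))
V(I, v) = I² - 1671*v
(-3229060 + V(707, -121/942))*(4007082 + Z(x)) = (-3229060 + (707² - (-202191)/942))*(4007082 + (-561925 + 2096² - 180*2096)) = (-3229060 + (499849 - (-202191)/942))*(4007082 + (-561925 + 4393216 - 377280)) = (-3229060 + (499849 - 1671*(-121/942)))*(4007082 + 3454011) = (-3229060 + (499849 + 67397/314))*7461093 = (-3229060 + 157019983/314)*7461093 = -856904857/314*7461093 = -6393446830228701/314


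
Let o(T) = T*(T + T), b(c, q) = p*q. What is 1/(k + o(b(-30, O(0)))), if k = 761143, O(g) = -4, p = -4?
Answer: 1/761655 ≈ 1.3129e-6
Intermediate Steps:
b(c, q) = -4*q
o(T) = 2*T² (o(T) = T*(2*T) = 2*T²)
1/(k + o(b(-30, O(0)))) = 1/(761143 + 2*(-4*(-4))²) = 1/(761143 + 2*16²) = 1/(761143 + 2*256) = 1/(761143 + 512) = 1/761655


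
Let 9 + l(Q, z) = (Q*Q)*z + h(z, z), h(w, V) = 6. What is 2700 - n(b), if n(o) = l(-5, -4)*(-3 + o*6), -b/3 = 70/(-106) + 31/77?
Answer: 11708079/4081 ≈ 2868.9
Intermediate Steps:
l(Q, z) = -3 + z*Q**2 (l(Q, z) = -9 + ((Q*Q)*z + 6) = -9 + (Q**2*z + 6) = -9 + (z*Q**2 + 6) = -9 + (6 + z*Q**2) = -3 + z*Q**2)
b = 3156/4081 (b = -3*(70/(-106) + 31/77) = -3*(70*(-1/106) + 31*(1/77)) = -3*(-35/53 + 31/77) = -3*(-1052/4081) = 3156/4081 ≈ 0.77334)
n(o) = 309 - 618*o (n(o) = (-3 - 4*(-5)**2)*(-3 + o*6) = (-3 - 4*25)*(-3 + 6*o) = (-3 - 100)*(-3 + 6*o) = -103*(-3 + 6*o) = 309 - 618*o)
2700 - n(b) = 2700 - (309 - 618*3156/4081) = 2700 - (309 - 1950408/4081) = 2700 - 1*(-689379/4081) = 2700 + 689379/4081 = 11708079/4081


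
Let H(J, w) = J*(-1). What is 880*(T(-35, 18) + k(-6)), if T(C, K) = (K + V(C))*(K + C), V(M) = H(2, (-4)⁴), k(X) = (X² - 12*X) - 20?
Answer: -161920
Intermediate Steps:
k(X) = -20 + X² - 12*X
H(J, w) = -J
V(M) = -2 (V(M) = -1*2 = -2)
T(C, K) = (-2 + K)*(C + K) (T(C, K) = (K - 2)*(K + C) = (-2 + K)*(C + K))
880*(T(-35, 18) + k(-6)) = 880*((18² - 2*(-35) - 2*18 - 35*18) + (-20 + (-6)² - 12*(-6))) = 880*((324 + 70 - 36 - 630) + (-20 + 36 + 72)) = 880*(-272 + 88) = 880*(-184) = -161920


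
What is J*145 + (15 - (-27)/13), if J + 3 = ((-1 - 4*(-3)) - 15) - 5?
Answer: -22398/13 ≈ -1722.9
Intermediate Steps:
J = -12 (J = -3 + (((-1 - 4*(-3)) - 15) - 5) = -3 + (((-1 + 12) - 15) - 5) = -3 + ((11 - 15) - 5) = -3 + (-4 - 5) = -3 - 9 = -12)
J*145 + (15 - (-27)/13) = -12*145 + (15 - (-27)/13) = -1740 + (15 - (-27)/13) = -1740 + (15 - 1*(-27/13)) = -1740 + (15 + 27/13) = -1740 + 222/13 = -22398/13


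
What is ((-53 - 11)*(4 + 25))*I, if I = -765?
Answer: 1419840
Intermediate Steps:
((-53 - 11)*(4 + 25))*I = ((-53 - 11)*(4 + 25))*(-765) = -64*29*(-765) = -1856*(-765) = 1419840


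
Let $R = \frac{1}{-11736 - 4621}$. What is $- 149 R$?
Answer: $\frac{149}{16357} \approx 0.0091092$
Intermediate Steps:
$R = - \frac{1}{16357}$ ($R = \frac{1}{-16357} = - \frac{1}{16357} \approx -6.1136 \cdot 10^{-5}$)
$- 149 R = \left(-149\right) \left(- \frac{1}{16357}\right) = \frac{149}{16357}$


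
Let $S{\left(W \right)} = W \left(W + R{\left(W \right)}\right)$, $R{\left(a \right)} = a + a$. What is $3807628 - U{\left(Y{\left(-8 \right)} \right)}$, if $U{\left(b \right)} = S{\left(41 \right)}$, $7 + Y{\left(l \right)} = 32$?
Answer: $3802585$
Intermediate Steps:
$R{\left(a \right)} = 2 a$
$Y{\left(l \right)} = 25$ ($Y{\left(l \right)} = -7 + 32 = 25$)
$S{\left(W \right)} = 3 W^{2}$ ($S{\left(W \right)} = W \left(W + 2 W\right) = W 3 W = 3 W^{2}$)
$U{\left(b \right)} = 5043$ ($U{\left(b \right)} = 3 \cdot 41^{2} = 3 \cdot 1681 = 5043$)
$3807628 - U{\left(Y{\left(-8 \right)} \right)} = 3807628 - 5043 = 3802585$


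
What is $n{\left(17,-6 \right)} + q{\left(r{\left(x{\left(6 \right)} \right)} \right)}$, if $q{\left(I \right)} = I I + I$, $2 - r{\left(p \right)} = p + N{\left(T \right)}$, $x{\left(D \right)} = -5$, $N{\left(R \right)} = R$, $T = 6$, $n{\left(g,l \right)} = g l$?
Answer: $-100$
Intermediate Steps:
$r{\left(p \right)} = -4 - p$ ($r{\left(p \right)} = 2 - \left(p + 6\right) = 2 - \left(6 + p\right) = -4 - p$)
$q{\left(I \right)} = I + I^{2}$ ($q{\left(I \right)} = I^{2} + I = I + I^{2}$)
$n{\left(17,-6 \right)} + q{\left(r{\left(x{\left(6 \right)} \right)} \right)} = 17 \left(-6\right) + \left(-4 - -5\right) \left(1 - -1\right) = -102 + \left(-4 + 5\right) \left(1 + \left(-4 + 5\right)\right) = -102 + 1 \left(1 + 1\right) = -102 + 1 \cdot 2 = -102 + 2 = -100$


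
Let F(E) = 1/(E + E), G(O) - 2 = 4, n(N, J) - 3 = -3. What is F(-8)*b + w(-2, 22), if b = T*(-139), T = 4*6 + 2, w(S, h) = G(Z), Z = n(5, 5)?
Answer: 1855/8 ≈ 231.88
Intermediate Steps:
n(N, J) = 0 (n(N, J) = 3 - 3 = 0)
Z = 0
G(O) = 6 (G(O) = 2 + 4 = 6)
F(E) = 1/(2*E)
w(S, h) = 6
T = 26 (T = 24 + 2 = 26)
b = -3614 (b = 26*(-139) = -3614)
F(-8)*b + w(-2, 22) = ((1/2)/(-8))*(-3614) + 6 = ((1/2)*(-1/8))*(-3614) + 6 = -1/16*(-3614) + 6 = 1807/8 + 6 = 1855/8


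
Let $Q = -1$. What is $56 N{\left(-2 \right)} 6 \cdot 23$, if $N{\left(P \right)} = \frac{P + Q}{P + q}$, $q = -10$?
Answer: $1932$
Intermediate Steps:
$N{\left(P \right)} = \frac{-1 + P}{-10 + P}$ ($N{\left(P \right)} = \frac{P - 1}{P - 10} = \frac{-1 + P}{-10 + P}$)
$56 N{\left(-2 \right)} 6 \cdot 23 = 56 \frac{-1 - 2}{-10 - 2} \cdot 6 \cdot 23 = 56 \frac{1}{-12} \left(-3\right) 138 = 56 \left(\left(- \frac{1}{12}\right) \left(-3\right)\right) 138 = 56 \cdot \frac{1}{4} \cdot 138 = 14 \cdot 138 = 1932$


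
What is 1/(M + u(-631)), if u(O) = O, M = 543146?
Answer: 1/542515 ≈ 1.8433e-6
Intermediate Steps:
1/(M + u(-631)) = 1/(543146 - 631) = 1/542515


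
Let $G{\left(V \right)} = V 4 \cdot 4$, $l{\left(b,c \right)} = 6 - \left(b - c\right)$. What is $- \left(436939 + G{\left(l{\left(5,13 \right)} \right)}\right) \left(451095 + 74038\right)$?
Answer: $-229568717679$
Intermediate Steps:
$l{\left(b,c \right)} = 6 + c - b$ ($l{\left(b,c \right)} = 6 - \left(b - c\right) = 6 + c - b$)
$G{\left(V \right)} = 16 V$ ($G{\left(V \right)} = V 16 = 16 V$)
$- \left(436939 + G{\left(l{\left(5,13 \right)} \right)}\right) \left(451095 + 74038\right) = - \left(436939 + 16 \left(6 + 13 - 5\right)\right) \left(451095 + 74038\right) = - \left(436939 + 16 \left(6 + 13 - 5\right)\right) 525133 = - \left(436939 + 16 \cdot 14\right) 525133 = - \left(436939 + 224\right) 525133 = - 437163 \cdot 525133 = \left(-1\right) 229568717679 = -229568717679$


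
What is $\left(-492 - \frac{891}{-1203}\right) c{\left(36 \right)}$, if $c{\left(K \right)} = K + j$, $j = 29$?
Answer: $- \frac{12804675}{401} \approx -31932.0$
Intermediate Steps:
$c{\left(K \right)} = 29 + K$ ($c{\left(K \right)} = K + 29 = 29 + K$)
$\left(-492 - \frac{891}{-1203}\right) c{\left(36 \right)} = \left(-492 - \frac{891}{-1203}\right) \left(29 + 36\right) = \left(-492 - - \frac{297}{401}\right) 65 = \left(-492 + \frac{297}{401}\right) 65 = \left(- \frac{196995}{401}\right) 65 = - \frac{12804675}{401}$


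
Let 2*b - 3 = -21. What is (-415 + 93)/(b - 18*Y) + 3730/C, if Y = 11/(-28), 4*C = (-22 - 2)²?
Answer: 41659/216 ≈ 192.87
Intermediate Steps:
b = -9 (b = 3/2 + (½)*(-21) = 3/2 - 21/2 = -9)
C = 144 (C = (-22 - 2)²/4 = (¼)*(-24)² = (¼)*576 = 144)
Y = -11/28 (Y = 11*(-1/28) = -11/28 ≈ -0.39286)
(-415 + 93)/(b - 18*Y) + 3730/C = (-415 + 93)/(-9 - 18*(-11/28)) + 3730/144 = -322/(-9 + 99/14) + 3730*(1/144) = -322/(-27/14) + 1865/72 = -322*(-14/27) + 1865/72 = 4508/27 + 1865/72 = 41659/216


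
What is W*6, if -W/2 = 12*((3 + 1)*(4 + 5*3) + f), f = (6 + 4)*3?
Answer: -15264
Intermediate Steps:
f = 30 (f = 10*3 = 30)
W = -2544 (W = -24*((3 + 1)*(4 + 5*3) + 30) = -24*(4*(4 + 15) + 30) = -24*(4*19 + 30) = -24*(76 + 30) = -24*106 = -2*1272 = -2544)
W*6 = -2544*6 = -15264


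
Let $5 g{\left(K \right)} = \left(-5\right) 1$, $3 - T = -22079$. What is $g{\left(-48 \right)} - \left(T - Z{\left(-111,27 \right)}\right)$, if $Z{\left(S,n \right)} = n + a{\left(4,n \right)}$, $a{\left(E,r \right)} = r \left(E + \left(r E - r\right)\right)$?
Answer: $-19761$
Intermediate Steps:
$a{\left(E,r \right)} = r \left(E - r + E r\right)$ ($a{\left(E,r \right)} = r \left(E + \left(E r - r\right)\right) = r \left(E + \left(- r + E r\right)\right) = r \left(E - r + E r\right)$)
$T = 22082$ ($T = 3 - -22079 = 3 + 22079 = 22082$)
$g{\left(K \right)} = -1$ ($g{\left(K \right)} = \frac{\left(-5\right) 1}{5} = \frac{1}{5} \left(-5\right) = -1$)
$Z{\left(S,n \right)} = n + n \left(4 + 3 n\right)$ ($Z{\left(S,n \right)} = n + n \left(4 - n + 4 n\right) = n + n \left(4 + 3 n\right)$)
$g{\left(-48 \right)} - \left(T - Z{\left(-111,27 \right)}\right) = -1 - \left(22082 - 27 \left(5 + 3 \cdot 27\right)\right) = -1 - \left(22082 - 27 \left(5 + 81\right)\right) = -1 - \left(22082 - 27 \cdot 86\right) = -1 - \left(22082 - 2322\right) = -1 - 19760 = -19761$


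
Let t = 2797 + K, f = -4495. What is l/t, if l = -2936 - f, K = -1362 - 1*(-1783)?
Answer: 1559/3218 ≈ 0.48446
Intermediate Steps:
K = 421 (K = -1362 + 1783 = 421)
l = 1559 (l = -2936 - 1*(-4495) = -2936 + 4495 = 1559)
t = 3218 (t = 2797 + 421 = 3218)
l/t = 1559/3218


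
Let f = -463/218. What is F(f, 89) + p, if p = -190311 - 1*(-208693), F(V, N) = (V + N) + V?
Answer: 2012876/109 ≈ 18467.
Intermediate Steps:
f = -463/218 (f = -463*1/218 = -463/218 ≈ -2.1239)
F(V, N) = N + 2*V (F(V, N) = (N + V) + V = N + 2*V)
p = 18382 (p = -190311 + 208693 = 18382)
F(f, 89) + p = (89 + 2*(-463/218)) + 18382 = (89 - 463/109) + 18382 = 9238/109 + 18382 = 2012876/109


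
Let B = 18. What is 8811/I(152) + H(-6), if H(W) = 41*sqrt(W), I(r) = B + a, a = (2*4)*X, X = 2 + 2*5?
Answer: 2937/38 + 41*I*sqrt(6) ≈ 77.289 + 100.43*I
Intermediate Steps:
X = 12 (X = 2 + 10 = 12)
a = 96 (a = (2*4)*12 = 8*12 = 96)
I(r) = 114 (I(r) = 18 + 96 = 114)
8811/I(152) + H(-6) = 8811/114 + 41*sqrt(-6) = 8811*(1/114) + 41*(I*sqrt(6)) = 2937/38 + 41*I*sqrt(6)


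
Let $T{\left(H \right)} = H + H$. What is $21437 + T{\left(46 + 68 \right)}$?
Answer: $21665$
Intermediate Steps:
$T{\left(H \right)} = 2 H$
$21437 + T{\left(46 + 68 \right)} = 21437 + 2 \left(46 + 68\right) = 21437 + 2 \cdot 114 = 21437 + 228 = 21665$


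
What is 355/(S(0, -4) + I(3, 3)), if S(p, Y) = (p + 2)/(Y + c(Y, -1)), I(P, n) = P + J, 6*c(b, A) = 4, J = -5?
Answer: -1775/13 ≈ -136.54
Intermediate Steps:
c(b, A) = ⅔ (c(b, A) = (⅙)*4 = ⅔)
I(P, n) = -5 + P (I(P, n) = P - 5 = -5 + P)
S(p, Y) = (2 + p)/(⅔ + Y) (S(p, Y) = (p + 2)/(Y + ⅔) = (2 + p)/(⅔ + Y))
355/(S(0, -4) + I(3, 3)) = 355/(3*(2 + 0)/(2 + 3*(-4)) + (-5 + 3)) = 355/(3*2/(2 - 12) - 2) = 355/(3*2/(-10) - 2) = 355/(3*(-⅒)*2 - 2) = 355/(-⅗ - 2) = 355/(-13/5) = 355*(-5/13) = -1775/13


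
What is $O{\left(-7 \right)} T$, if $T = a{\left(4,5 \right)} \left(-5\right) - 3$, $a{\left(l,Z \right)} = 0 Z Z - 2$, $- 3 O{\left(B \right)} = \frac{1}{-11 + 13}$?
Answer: $- \frac{7}{6} \approx -1.1667$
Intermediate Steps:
$O{\left(B \right)} = - \frac{1}{6}$ ($O{\left(B \right)} = - \frac{1}{3 \left(-11 + 13\right)} = - \frac{1}{3 \cdot 2} = \left(- \frac{1}{3}\right) \frac{1}{2} = - \frac{1}{6}$)
$a{\left(l,Z \right)} = -2$ ($a{\left(l,Z \right)} = 0 Z - 2 = 0 - 2 = -2$)
$T = 7$ ($T = \left(-2\right) \left(-5\right) - 3 = 10 - 3 = 7$)
$O{\left(-7 \right)} T = \left(- \frac{1}{6}\right) 7 = - \frac{7}{6}$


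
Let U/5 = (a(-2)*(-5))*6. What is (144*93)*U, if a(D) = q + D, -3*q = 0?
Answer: 4017600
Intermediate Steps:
q = 0 (q = -⅓*0 = 0)
a(D) = D (a(D) = 0 + D = D)
U = 300 (U = 5*(-2*(-5)*6) = 5*(10*6) = 5*60 = 300)
(144*93)*U = (144*93)*300 = 13392*300 = 4017600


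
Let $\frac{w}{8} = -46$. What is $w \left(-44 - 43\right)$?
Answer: $32016$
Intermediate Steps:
$w = -368$ ($w = 8 \left(-46\right) = -368$)
$w \left(-44 - 43\right) = - 368 \left(-44 - 43\right) = \left(-368\right) \left(-87\right) = 32016$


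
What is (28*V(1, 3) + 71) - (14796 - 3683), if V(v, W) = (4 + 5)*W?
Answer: -10286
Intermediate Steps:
V(v, W) = 9*W
(28*V(1, 3) + 71) - (14796 - 3683) = (28*(9*3) + 71) - (14796 - 3683) = (28*27 + 71) - 1*11113 = (756 + 71) - 11113 = 827 - 11113 = -10286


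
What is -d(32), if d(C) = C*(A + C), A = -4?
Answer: -896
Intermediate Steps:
d(C) = C*(-4 + C)
-d(32) = -32*(-4 + 32) = -32*28 = -1*896 = -896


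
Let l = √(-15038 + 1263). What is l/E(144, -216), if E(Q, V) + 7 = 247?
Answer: I*√551/48 ≈ 0.48903*I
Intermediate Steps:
E(Q, V) = 240 (E(Q, V) = -7 + 247 = 240)
l = 5*I*√551 (l = √(-13775) = 5*I*√551 ≈ 117.37*I)
l/E(144, -216) = (5*I*√551)/240 = (5*I*√551)*(1/240) = I*√551/48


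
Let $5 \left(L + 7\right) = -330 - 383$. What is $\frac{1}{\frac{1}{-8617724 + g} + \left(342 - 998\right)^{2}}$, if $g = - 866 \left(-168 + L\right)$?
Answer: $\frac{41713412}{17950782866427} \approx 2.3238 \cdot 10^{-6}$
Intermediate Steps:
$L = - \frac{748}{5}$ ($L = -7 + \frac{-330 - 383}{5} = -7 + \frac{1}{5} \left(-713\right) = -7 - \frac{713}{5} = - \frac{748}{5} \approx -149.6$)
$g = \frac{1375208}{5}$ ($g = - 866 \left(-168 - \frac{748}{5}\right) = \left(-866\right) \left(- \frac{1588}{5}\right) = \frac{1375208}{5} \approx 2.7504 \cdot 10^{5}$)
$\frac{1}{\frac{1}{-8617724 + g} + \left(342 - 998\right)^{2}} = \frac{1}{\frac{1}{-8617724 + \frac{1375208}{5}} + \left(342 - 998\right)^{2}} = \frac{1}{\frac{1}{- \frac{41713412}{5}} + \left(-656\right)^{2}} = \frac{1}{- \frac{5}{41713412} + 430336} = \frac{1}{\frac{17950782866427}{41713412}} = \frac{41713412}{17950782866427}$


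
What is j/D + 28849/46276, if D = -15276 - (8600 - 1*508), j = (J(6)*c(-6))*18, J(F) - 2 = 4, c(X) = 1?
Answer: 3636661/5877052 ≈ 0.61879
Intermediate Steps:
J(F) = 6 (J(F) = 2 + 4 = 6)
j = 108 (j = (6*1)*18 = 6*18 = 108)
D = -23368 (D = -15276 - (8600 - 508) = -15276 - 1*8092 = -15276 - 8092 = -23368)
j/D + 28849/46276 = 108/(-23368) + 28849/46276 = 108*(-1/23368) + 28849*(1/46276) = -27/5842 + 28849/46276 = 3636661/5877052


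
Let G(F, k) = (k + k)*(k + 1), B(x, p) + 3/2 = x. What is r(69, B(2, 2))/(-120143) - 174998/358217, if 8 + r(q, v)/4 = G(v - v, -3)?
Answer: -21030516186/43037265031 ≈ -0.48866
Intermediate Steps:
B(x, p) = -3/2 + x
G(F, k) = 2*k*(1 + k) (G(F, k) = (2*k)*(1 + k) = 2*k*(1 + k))
r(q, v) = 16 (r(q, v) = -32 + 4*(2*(-3)*(1 - 3)) = -32 + 4*(2*(-3)*(-2)) = -32 + 4*12 = -32 + 48 = 16)
r(69, B(2, 2))/(-120143) - 174998/358217 = 16/(-120143) - 174998/358217 = 16*(-1/120143) - 174998*1/358217 = -16/120143 - 174998/358217 = -21030516186/43037265031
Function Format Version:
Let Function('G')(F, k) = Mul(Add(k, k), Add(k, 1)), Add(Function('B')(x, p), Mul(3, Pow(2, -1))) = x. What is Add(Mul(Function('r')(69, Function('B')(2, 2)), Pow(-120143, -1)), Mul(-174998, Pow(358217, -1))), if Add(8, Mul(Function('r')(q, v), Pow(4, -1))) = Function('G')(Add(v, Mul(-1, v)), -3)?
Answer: Rational(-21030516186, 43037265031) ≈ -0.48866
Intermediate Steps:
Function('B')(x, p) = Add(Rational(-3, 2), x)
Function('G')(F, k) = Mul(2, k, Add(1, k)) (Function('G')(F, k) = Mul(Mul(2, k), Add(1, k)) = Mul(2, k, Add(1, k)))
Function('r')(q, v) = 16 (Function('r')(q, v) = Add(-32, Mul(4, Mul(2, -3, Add(1, -3)))) = Add(-32, Mul(4, Mul(2, -3, -2))) = Add(-32, Mul(4, 12)) = Add(-32, 48) = 16)
Add(Mul(Function('r')(69, Function('B')(2, 2)), Pow(-120143, -1)), Mul(-174998, Pow(358217, -1))) = Add(Mul(16, Pow(-120143, -1)), Mul(-174998, Pow(358217, -1))) = Add(Mul(16, Rational(-1, 120143)), Mul(-174998, Rational(1, 358217))) = Add(Rational(-16, 120143), Rational(-174998, 358217)) = Rational(-21030516186, 43037265031)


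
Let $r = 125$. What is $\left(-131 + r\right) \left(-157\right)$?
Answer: $942$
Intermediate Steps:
$\left(-131 + r\right) \left(-157\right) = \left(-131 + 125\right) \left(-157\right) = \left(-6\right) \left(-157\right) = 942$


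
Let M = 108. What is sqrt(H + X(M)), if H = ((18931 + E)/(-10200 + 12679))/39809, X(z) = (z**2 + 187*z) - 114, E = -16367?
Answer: sqrt(2555166659398185070)/8971501 ≈ 178.17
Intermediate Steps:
X(z) = -114 + z**2 + 187*z
H = 2564/98686511 (H = ((18931 - 16367)/(-10200 + 12679))/39809 = (2564/2479)*(1/39809) = 2564/98686511 ≈ 2.5981e-5)
sqrt(H + X(M)) = sqrt(2564/98686511 + (-114 + 108**2 + 187*108)) = sqrt(2564/98686511 + (-114 + 11664 + 20196)) = sqrt(2564/98686511 + 31746) = sqrt(3132901980770/98686511) = sqrt(2555166659398185070)/8971501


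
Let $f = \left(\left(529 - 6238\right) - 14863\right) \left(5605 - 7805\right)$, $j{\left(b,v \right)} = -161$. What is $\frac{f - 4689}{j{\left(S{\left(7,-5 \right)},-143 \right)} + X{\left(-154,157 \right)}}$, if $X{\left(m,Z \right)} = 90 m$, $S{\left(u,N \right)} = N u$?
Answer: $- \frac{45253711}{14021} \approx -3227.6$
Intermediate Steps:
$f = 45258400$ ($f = \left(\left(529 - 6238\right) - 14863\right) \left(-2200\right) = \left(-5709 - 14863\right) \left(-2200\right) = \left(-20572\right) \left(-2200\right) = 45258400$)
$\frac{f - 4689}{j{\left(S{\left(7,-5 \right)},-143 \right)} + X{\left(-154,157 \right)}} = \frac{45258400 - 4689}{-161 + 90 \left(-154\right)} = \frac{45253711}{-161 - 13860} = \frac{45253711}{-14021} = 45253711 \left(- \frac{1}{14021}\right) = - \frac{45253711}{14021}$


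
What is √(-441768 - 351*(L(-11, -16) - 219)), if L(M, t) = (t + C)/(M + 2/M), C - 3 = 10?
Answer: 4*I*√38347095/41 ≈ 604.15*I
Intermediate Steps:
C = 13 (C = 3 + 10 = 13)
L(M, t) = (13 + t)/(M + 2/M) (L(M, t) = (t + 13)/(M + 2/M) = (13 + t)/(M + 2/M))
√(-441768 - 351*(L(-11, -16) - 219)) = √(-441768 - 351*(-11*(13 - 16)/(2 + (-11)²) - 219)) = √(-441768 - 351*(-11*(-3)/(2 + 121) - 219)) = √(-441768 - 351*(-11*(-3)/123 - 219)) = √(-441768 - 351*(-11*1/123*(-3) - 219)) = √(-441768 - 351*(11/41 - 219)) = √(-441768 - 351*(-8968/41)) = √(-441768 + 3147768/41) = √(-14964720/41) = 4*I*√38347095/41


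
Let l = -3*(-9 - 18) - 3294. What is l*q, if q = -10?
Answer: 32130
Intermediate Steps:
l = -3213 (l = -3*(-27) - 3294 = 81 - 3294 = -3213)
l*q = -3213*(-10) = 32130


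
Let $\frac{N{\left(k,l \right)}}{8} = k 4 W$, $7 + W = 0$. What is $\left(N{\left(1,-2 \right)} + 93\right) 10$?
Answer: $-1310$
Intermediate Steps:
$W = -7$ ($W = -7 + 0 = -7$)
$N{\left(k,l \right)} = - 224 k$ ($N{\left(k,l \right)} = 8 k 4 \left(-7\right) = 8 \cdot 4 k \left(-7\right) = 8 \left(- 28 k\right) = - 224 k$)
$\left(N{\left(1,-2 \right)} + 93\right) 10 = \left(\left(-224\right) 1 + 93\right) 10 = \left(-224 + 93\right) 10 = \left(-131\right) 10 = -1310$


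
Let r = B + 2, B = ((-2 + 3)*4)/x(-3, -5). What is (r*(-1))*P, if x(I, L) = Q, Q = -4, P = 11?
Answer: -11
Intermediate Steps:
x(I, L) = -4
B = -1 (B = ((-2 + 3)*4)/(-4) = (1*4)*(-1/4) = 4*(-1/4) = -1)
r = 1 (r = -1 + 2 = 1)
(r*(-1))*P = (1*(-1))*11 = -1*11 = -11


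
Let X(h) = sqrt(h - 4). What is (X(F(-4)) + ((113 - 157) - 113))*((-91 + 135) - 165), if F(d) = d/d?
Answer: 18997 - 121*I*sqrt(3) ≈ 18997.0 - 209.58*I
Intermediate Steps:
F(d) = 1
X(h) = sqrt(-4 + h)
(X(F(-4)) + ((113 - 157) - 113))*((-91 + 135) - 165) = (sqrt(-4 + 1) + ((113 - 157) - 113))*((-91 + 135) - 165) = (sqrt(-3) + (-44 - 113))*(44 - 165) = (I*sqrt(3) - 157)*(-121) = (-157 + I*sqrt(3))*(-121) = 18997 - 121*I*sqrt(3)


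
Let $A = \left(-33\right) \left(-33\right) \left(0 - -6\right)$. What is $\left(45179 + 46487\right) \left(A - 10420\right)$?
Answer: $-356214076$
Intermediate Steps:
$A = 6534$ ($A = 1089 \left(0 + 6\right) = 1089 \cdot 6 = 6534$)
$\left(45179 + 46487\right) \left(A - 10420\right) = \left(45179 + 46487\right) \left(6534 - 10420\right) = 91666 \left(-3886\right) = -356214076$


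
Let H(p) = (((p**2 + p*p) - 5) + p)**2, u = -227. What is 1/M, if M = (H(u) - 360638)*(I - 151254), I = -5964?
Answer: -1/1662238501155084 ≈ -6.0160e-16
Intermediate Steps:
H(p) = (-5 + p + 2*p**2)**2 (H(p) = (((p**2 + p**2) - 5) + p)**2 = ((2*p**2 - 5) + p)**2 = ((-5 + 2*p**2) + p)**2 = (-5 + p + 2*p**2)**2)
M = -1662238501155084 (M = ((-5 - 227 + 2*(-227)**2)**2 - 360638)*(-5964 - 151254) = ((-5 - 227 + 2*51529)**2 - 360638)*(-157218) = ((-5 - 227 + 103058)**2 - 360638)*(-157218) = (102826**2 - 360638)*(-157218) = (10573186276 - 360638)*(-157218) = 10572825638*(-157218) = -1662238501155084)
1/M = 1/(-1662238501155084) = -1/1662238501155084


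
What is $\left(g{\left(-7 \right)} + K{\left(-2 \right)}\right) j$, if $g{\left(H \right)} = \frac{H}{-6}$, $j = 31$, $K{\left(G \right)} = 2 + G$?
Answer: $\frac{217}{6} \approx 36.167$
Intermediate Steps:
$g{\left(H \right)} = - \frac{H}{6}$ ($g{\left(H \right)} = H \left(- \frac{1}{6}\right) = - \frac{H}{6}$)
$\left(g{\left(-7 \right)} + K{\left(-2 \right)}\right) j = \left(\left(- \frac{1}{6}\right) \left(-7\right) + \left(2 - 2\right)\right) 31 = \left(\frac{7}{6} + 0\right) 31 = \frac{7}{6} \cdot 31 = \frac{217}{6}$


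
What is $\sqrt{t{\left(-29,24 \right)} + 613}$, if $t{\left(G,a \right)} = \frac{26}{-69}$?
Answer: $\frac{\sqrt{2916699}}{69} \approx 24.751$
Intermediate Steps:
$t{\left(G,a \right)} = - \frac{26}{69}$ ($t{\left(G,a \right)} = 26 \left(- \frac{1}{69}\right) = - \frac{26}{69}$)
$\sqrt{t{\left(-29,24 \right)} + 613} = \sqrt{- \frac{26}{69} + 613} = \sqrt{\frac{42271}{69}} = \frac{\sqrt{2916699}}{69}$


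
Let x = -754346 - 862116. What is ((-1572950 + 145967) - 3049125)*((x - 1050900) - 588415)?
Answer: 14573209475916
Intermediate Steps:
x = -1616462
((-1572950 + 145967) - 3049125)*((x - 1050900) - 588415) = ((-1572950 + 145967) - 3049125)*((-1616462 - 1050900) - 588415) = (-1426983 - 3049125)*(-2667362 - 588415) = -4476108*(-3255777) = 14573209475916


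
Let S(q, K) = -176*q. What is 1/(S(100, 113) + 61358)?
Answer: 1/43758 ≈ 2.2853e-5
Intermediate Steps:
1/(S(100, 113) + 61358) = 1/(-176*100 + 61358) = 1/(-17600 + 61358) = 1/43758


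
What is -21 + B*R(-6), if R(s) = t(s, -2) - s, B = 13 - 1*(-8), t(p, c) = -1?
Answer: 84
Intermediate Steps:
B = 21 (B = 13 + 8 = 21)
R(s) = -1 - s
-21 + B*R(-6) = -21 + 21*(-1 - 1*(-6)) = -21 + 21*(-1 + 6) = -21 + 21*5 = -21 + 105 = 84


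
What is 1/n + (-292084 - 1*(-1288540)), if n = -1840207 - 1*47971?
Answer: 1881486297167/1888178 ≈ 9.9646e+5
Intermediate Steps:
n = -1888178 (n = -1840207 - 47971 = -1888178)
1/n + (-292084 - 1*(-1288540)) = 1/(-1888178) + (-292084 - 1*(-1288540)) = -1/1888178 + (-292084 + 1288540) = -1/1888178 + 996456 = 1881486297167/1888178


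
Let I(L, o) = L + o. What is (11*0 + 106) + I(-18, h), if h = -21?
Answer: 67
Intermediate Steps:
(11*0 + 106) + I(-18, h) = (11*0 + 106) + (-18 - 21) = (0 + 106) - 39 = 106 - 39 = 67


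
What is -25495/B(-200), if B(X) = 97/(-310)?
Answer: 7903450/97 ≈ 81479.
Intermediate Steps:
B(X) = -97/310 (B(X) = 97*(-1/310) = -97/310)
-25495/B(-200) = -25495/(-97/310) = -25495*(-310/97) = 7903450/97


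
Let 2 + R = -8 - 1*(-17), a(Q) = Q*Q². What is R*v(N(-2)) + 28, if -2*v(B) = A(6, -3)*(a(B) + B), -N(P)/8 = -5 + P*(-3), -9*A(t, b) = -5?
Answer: 9352/9 ≈ 1039.1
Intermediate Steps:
A(t, b) = 5/9 (A(t, b) = -⅑*(-5) = 5/9)
a(Q) = Q³
N(P) = 40 + 24*P (N(P) = -8*(-5 + P*(-3)) = -8*(-5 - 3*P) = 40 + 24*P)
v(B) = -5*B/18 - 5*B³/18 (v(B) = -5*(B³ + B)/18 = -5*(B + B³)/18 = -(5*B/9 + 5*B³/9)/2 = -5*B/18 - 5*B³/18)
R = 7 (R = -2 + (-8 - 1*(-17)) = -2 + (-8 + 17) = -2 + 9 = 7)
R*v(N(-2)) + 28 = 7*(5*(40 + 24*(-2))*(-1 - (40 + 24*(-2))²)/18) + 28 = 7*(5*(40 - 48)*(-1 - (40 - 48)²)/18) + 28 = 7*((5/18)*(-8)*(-1 - 1*(-8)²)) + 28 = 7*((5/18)*(-8)*(-1 - 1*64)) + 28 = 7*((5/18)*(-8)*(-1 - 64)) + 28 = 7*((5/18)*(-8)*(-65)) + 28 = 7*(1300/9) + 28 = 9100/9 + 28 = 9352/9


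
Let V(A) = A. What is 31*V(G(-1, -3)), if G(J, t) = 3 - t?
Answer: 186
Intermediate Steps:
31*V(G(-1, -3)) = 31*(3 - 1*(-3)) = 31*(3 + 3) = 31*6 = 186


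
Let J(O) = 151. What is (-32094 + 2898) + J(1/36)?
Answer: -29045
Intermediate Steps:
(-32094 + 2898) + J(1/36) = (-32094 + 2898) + 151 = -29196 + 151 = -29045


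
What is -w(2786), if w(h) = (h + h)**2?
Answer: -31047184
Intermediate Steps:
w(h) = 4*h**2 (w(h) = (2*h)**2 = 4*h**2)
-w(2786) = -4*2786**2 = -4*7761796 = -1*31047184 = -31047184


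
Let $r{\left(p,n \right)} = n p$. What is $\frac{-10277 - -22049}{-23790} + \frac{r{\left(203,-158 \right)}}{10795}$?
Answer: $- \frac{5934128}{1712087} \approx -3.466$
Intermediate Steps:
$\frac{-10277 - -22049}{-23790} + \frac{r{\left(203,-158 \right)}}{10795} = \frac{-10277 - -22049}{-23790} + \frac{\left(-158\right) 203}{10795} = \left(-10277 + 22049\right) \left(- \frac{1}{23790}\right) - \frac{32074}{10795} = 11772 \left(- \frac{1}{23790}\right) - \frac{32074}{10795} = - \frac{1962}{3965} - \frac{32074}{10795} = - \frac{5934128}{1712087}$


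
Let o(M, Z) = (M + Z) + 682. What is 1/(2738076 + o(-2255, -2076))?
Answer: 1/2734427 ≈ 3.6571e-7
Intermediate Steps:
o(M, Z) = 682 + M + Z
1/(2738076 + o(-2255, -2076)) = 1/(2738076 + (682 - 2255 - 2076)) = 1/(2738076 - 3649) = 1/2734427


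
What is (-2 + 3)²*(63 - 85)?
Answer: -22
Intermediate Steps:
(-2 + 3)²*(63 - 85) = 1²*(-22) = 1*(-22) = -22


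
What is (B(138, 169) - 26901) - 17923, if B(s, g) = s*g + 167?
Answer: -21335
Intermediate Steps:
B(s, g) = 167 + g*s (B(s, g) = g*s + 167 = 167 + g*s)
(B(138, 169) - 26901) - 17923 = ((167 + 169*138) - 26901) - 17923 = ((167 + 23322) - 26901) - 17923 = (23489 - 26901) - 17923 = -3412 - 17923 = -21335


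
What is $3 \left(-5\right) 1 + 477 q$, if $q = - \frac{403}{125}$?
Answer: $- \frac{194106}{125} \approx -1552.8$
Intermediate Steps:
$q = - \frac{403}{125}$ ($q = \left(-403\right) \frac{1}{125} = - \frac{403}{125} \approx -3.224$)
$3 \left(-5\right) 1 + 477 q = 3 \left(-5\right) 1 + 477 \left(- \frac{403}{125}\right) = \left(-15\right) 1 - \frac{192231}{125} = -15 - \frac{192231}{125} = - \frac{194106}{125}$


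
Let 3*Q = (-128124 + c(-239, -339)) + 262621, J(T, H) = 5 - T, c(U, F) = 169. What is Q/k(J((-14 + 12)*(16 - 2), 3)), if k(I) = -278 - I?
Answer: -134666/933 ≈ -144.34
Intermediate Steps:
Q = 134666/3 (Q = ((-128124 + 169) + 262621)/3 = (-127955 + 262621)/3 = (1/3)*134666 = 134666/3 ≈ 44889.)
Q/k(J((-14 + 12)*(16 - 2), 3)) = 134666/(3*(-278 - (5 - (-14 + 12)*(16 - 2)))) = 134666/(3*(-278 - (5 - (-2)*14))) = 134666/(3*(-278 - (5 - 1*(-28)))) = 134666/(3*(-278 - (5 + 28))) = 134666/(3*(-278 - 1*33)) = 134666/(3*(-278 - 33)) = (134666/3)/(-311) = (134666/3)*(-1/311) = -134666/933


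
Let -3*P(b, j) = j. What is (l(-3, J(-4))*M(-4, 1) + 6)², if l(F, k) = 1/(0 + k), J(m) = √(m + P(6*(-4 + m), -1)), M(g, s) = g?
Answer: 348/11 + 48*I*√33/11 ≈ 31.636 + 25.067*I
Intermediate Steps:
P(b, j) = -j/3
J(m) = √(⅓ + m) (J(m) = √(m - ⅓*(-1)) = √(m + ⅓) = √(⅓ + m))
l(F, k) = 1/k
(l(-3, J(-4))*M(-4, 1) + 6)² = (-4/(√(3 + 9*(-4))/3) + 6)² = (-4/(√(3 - 36)/3) + 6)² = (-4/(√(-33)/3) + 6)² = (-4/((I*√33)/3) + 6)² = (-4/(I*√33/3) + 6)² = (-I*√33/11*(-4) + 6)² = (4*I*√33/11 + 6)² = (6 + 4*I*√33/11)²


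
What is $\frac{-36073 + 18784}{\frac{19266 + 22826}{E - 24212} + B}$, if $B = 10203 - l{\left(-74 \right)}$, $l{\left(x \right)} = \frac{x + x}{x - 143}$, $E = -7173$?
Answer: $- \frac{117747512505}{69474211691} \approx -1.6948$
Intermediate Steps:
$l{\left(x \right)} = \frac{2 x}{-143 + x}$
$B = \frac{2213903}{217}$ ($B = 10203 - 2 \left(-74\right) \frac{1}{-143 - 74} = 10203 - 2 \left(-74\right) \frac{1}{-217} = 10203 - 2 \left(-74\right) \left(- \frac{1}{217}\right) = 10203 - \frac{148}{217} = \frac{2213903}{217} \approx 10202.0$)
$\frac{-36073 + 18784}{\frac{19266 + 22826}{E - 24212} + B} = \frac{-36073 + 18784}{\frac{19266 + 22826}{-7173 - 24212} + \frac{2213903}{217}} = - \frac{17289}{\frac{42092}{-31385} + \frac{2213903}{217}} = - \frac{17289}{42092 \left(- \frac{1}{31385}\right) + \frac{2213903}{217}} = - \frac{17289}{- \frac{42092}{31385} + \frac{2213903}{217}} = - \frac{17289}{\frac{69474211691}{6810545}} = \left(-17289\right) \frac{6810545}{69474211691} = - \frac{117747512505}{69474211691}$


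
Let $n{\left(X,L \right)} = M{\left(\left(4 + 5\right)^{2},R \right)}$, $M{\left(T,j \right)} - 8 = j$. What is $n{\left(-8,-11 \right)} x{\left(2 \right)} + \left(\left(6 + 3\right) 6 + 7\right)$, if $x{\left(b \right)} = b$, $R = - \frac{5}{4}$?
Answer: $\frac{149}{2} \approx 74.5$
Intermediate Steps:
$R = - \frac{5}{4}$ ($R = \left(-5\right) \frac{1}{4} = - \frac{5}{4} \approx -1.25$)
$M{\left(T,j \right)} = 8 + j$
$n{\left(X,L \right)} = \frac{27}{4}$ ($n{\left(X,L \right)} = 8 - \frac{5}{4} = \frac{27}{4}$)
$n{\left(-8,-11 \right)} x{\left(2 \right)} + \left(\left(6 + 3\right) 6 + 7\right) = \frac{27}{4} \cdot 2 + \left(\left(6 + 3\right) 6 + 7\right) = \frac{27}{2} + \left(9 \cdot 6 + 7\right) = \frac{27}{2} + \left(54 + 7\right) = \frac{27}{2} + 61 = \frac{149}{2}$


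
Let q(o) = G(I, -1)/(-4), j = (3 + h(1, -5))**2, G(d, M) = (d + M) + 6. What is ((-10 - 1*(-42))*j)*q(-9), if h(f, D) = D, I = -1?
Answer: -128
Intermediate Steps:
G(d, M) = 6 + M + d (G(d, M) = (M + d) + 6 = 6 + M + d)
j = 4 (j = (3 - 5)**2 = (-2)**2 = 4)
q(o) = -1 (q(o) = (6 - 1 - 1)/(-4) = 4*(-1/4) = -1)
((-10 - 1*(-42))*j)*q(-9) = ((-10 - 1*(-42))*4)*(-1) = ((-10 + 42)*4)*(-1) = (32*4)*(-1) = 128*(-1) = -128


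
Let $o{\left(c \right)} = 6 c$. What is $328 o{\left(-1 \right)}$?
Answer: $-1968$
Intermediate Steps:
$328 o{\left(-1 \right)} = 328 \cdot 6 \left(-1\right) = 328 \left(-6\right) = -1968$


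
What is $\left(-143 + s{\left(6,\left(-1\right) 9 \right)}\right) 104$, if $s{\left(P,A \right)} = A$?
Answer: $-15808$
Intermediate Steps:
$\left(-143 + s{\left(6,\left(-1\right) 9 \right)}\right) 104 = \left(-143 - 9\right) 104 = \left(-152\right) 104 = -15808$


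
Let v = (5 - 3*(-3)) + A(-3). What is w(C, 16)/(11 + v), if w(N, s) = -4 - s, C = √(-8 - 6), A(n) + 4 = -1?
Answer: -1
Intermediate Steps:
A(n) = -5 (A(n) = -4 - 1 = -5)
C = I*√14 (C = √(-14) = I*√14 ≈ 3.7417*I)
v = 9 (v = (5 - 3*(-3)) - 5 = (5 + 9) - 5 = 14 - 5 = 9)
w(C, 16)/(11 + v) = (-4 - 1*16)/(11 + 9) = (-4 - 16)/20 = -20*1/20 = -1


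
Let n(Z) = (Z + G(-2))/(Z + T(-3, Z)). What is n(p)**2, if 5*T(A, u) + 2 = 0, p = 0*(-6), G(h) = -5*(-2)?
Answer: 625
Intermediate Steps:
G(h) = 10
p = 0
T(A, u) = -2/5 (T(A, u) = -2/5 + (1/5)*0 = -2/5 + 0 = -2/5)
n(Z) = (10 + Z)/(-2/5 + Z) (n(Z) = (Z + 10)/(Z - 2/5) = (10 + Z)/(-2/5 + Z))
n(p)**2 = (5*(10 + 0)/(-2 + 5*0))**2 = (5*10/(-2 + 0))**2 = (5*10/(-2))**2 = (5*(-1/2)*10)**2 = (-25)**2 = 625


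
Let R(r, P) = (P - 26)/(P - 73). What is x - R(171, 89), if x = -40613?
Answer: -649871/16 ≈ -40617.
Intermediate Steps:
R(r, P) = (-26 + P)/(-73 + P)
x - R(171, 89) = -40613 - (-26 + 89)/(-73 + 89) = -40613 - 63/16 = -649871/16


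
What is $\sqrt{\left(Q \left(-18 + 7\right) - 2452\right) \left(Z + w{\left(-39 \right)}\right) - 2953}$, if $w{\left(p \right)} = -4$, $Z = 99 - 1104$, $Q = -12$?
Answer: $\sqrt{2337927} \approx 1529.0$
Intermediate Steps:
$Z = -1005$
$\sqrt{\left(Q \left(-18 + 7\right) - 2452\right) \left(Z + w{\left(-39 \right)}\right) - 2953} = \sqrt{\left(- 12 \left(-18 + 7\right) - 2452\right) \left(-1005 - 4\right) - 2953} = \sqrt{\left(\left(-12\right) \left(-11\right) - 2452\right) \left(-1009\right) - 2953} = \sqrt{\left(132 - 2452\right) \left(-1009\right) - 2953} = \sqrt{\left(-2320\right) \left(-1009\right) - 2953} = \sqrt{2340880 - 2953} = \sqrt{2337927}$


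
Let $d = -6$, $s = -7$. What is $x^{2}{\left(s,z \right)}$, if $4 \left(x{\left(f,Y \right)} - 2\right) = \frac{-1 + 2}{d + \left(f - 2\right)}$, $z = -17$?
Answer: $\frac{14161}{3600} \approx 3.9336$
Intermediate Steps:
$x{\left(f,Y \right)} = 2 + \frac{1}{4 \left(-8 + f\right)}$ ($x{\left(f,Y \right)} = 2 + \frac{\left(-1 + 2\right) \frac{1}{-6 + \left(f - 2\right)}}{4} = 2 + \frac{1 \frac{1}{-6 + \left(-2 + f\right)}}{4} = 2 + \frac{1 \frac{1}{-8 + f}}{4} = 2 + \frac{1}{4 \left(-8 + f\right)}$)
$x^{2}{\left(s,z \right)} = \left(\frac{-63 + 8 \left(-7\right)}{4 \left(-8 - 7\right)}\right)^{2} = \left(\frac{-63 - 56}{4 \left(-15\right)}\right)^{2} = \left(\frac{1}{4} \left(- \frac{1}{15}\right) \left(-119\right)\right)^{2} = \left(\frac{119}{60}\right)^{2} = \frac{14161}{3600}$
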